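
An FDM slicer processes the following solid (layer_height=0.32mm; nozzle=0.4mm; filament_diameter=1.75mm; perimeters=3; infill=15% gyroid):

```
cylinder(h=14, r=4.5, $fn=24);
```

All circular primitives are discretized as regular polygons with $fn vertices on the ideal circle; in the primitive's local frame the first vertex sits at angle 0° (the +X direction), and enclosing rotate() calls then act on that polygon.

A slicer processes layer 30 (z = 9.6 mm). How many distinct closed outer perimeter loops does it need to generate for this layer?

1

At z = 9.6 mm: the cylinder: section is a regular 24-gon, circumradius r=4.5. The result has 1 disconnected region.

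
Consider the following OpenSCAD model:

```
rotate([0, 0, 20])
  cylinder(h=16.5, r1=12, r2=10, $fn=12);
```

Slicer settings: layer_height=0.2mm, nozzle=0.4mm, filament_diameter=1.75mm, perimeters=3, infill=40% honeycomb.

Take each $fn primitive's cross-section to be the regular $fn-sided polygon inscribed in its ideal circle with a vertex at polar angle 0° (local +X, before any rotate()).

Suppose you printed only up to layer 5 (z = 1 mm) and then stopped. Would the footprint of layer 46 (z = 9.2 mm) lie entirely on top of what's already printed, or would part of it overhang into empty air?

entirely on top

Compare the two slices. At z = 1: the cone contributes a regular 12-gon of circumradius 11.879 (interpolated between r1=12 and r2=10 at t=0.061) (area = (12/2)·11.879²·sin(360°/12) = 423.32 mm²); (whole slice rotated 20° about Z — lengths, areas and connectivity unchanged). At z = 9.2: the cone: at t=0.558 of its height the radius interpolates to r₁+(r₂−r₁)t = 10.885, giving a regular 12-gon of that circumradius (area = (12/2)·10.885²·sin(360°/12) = 355.44 mm²); (rotated 20° about Z; rotation is an isometry so areas/perimeters/island counts are preserved). Checking containment: the cross-section at z = 9.2 is a subset of the cross-section at z = 1.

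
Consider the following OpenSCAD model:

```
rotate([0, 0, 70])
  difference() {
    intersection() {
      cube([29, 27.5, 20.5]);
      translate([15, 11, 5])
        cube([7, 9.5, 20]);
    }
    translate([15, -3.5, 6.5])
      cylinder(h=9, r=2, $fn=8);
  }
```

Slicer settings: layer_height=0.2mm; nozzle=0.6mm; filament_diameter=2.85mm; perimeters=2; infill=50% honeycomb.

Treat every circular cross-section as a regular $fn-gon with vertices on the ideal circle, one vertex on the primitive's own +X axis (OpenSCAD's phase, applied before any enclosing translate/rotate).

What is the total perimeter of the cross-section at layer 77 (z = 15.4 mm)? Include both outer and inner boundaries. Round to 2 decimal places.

At z = 15.4 mm: the cube (footprint 29×27.5) is included at this height (perimeter 113.00 mm); the cube at (15, 11) is present — its section is the full 7×9.5 rectangle (perimeter 33.00 mm); Taking the intersection: the 7×9.5 cube at (15, 11) lies inside the 29×27.5 cube, so the common part is the 7×9.5 cube at (15, 11) itself — boundary = 33.00 mm; the cylinder at (15, -3.5): section is a regular 8-gon, circumradius r=2 (perimeter = 2·8·2.000·sin(180°/8) = 12.25 mm); After the difference (first − rest): starting from the result so far, the r=2 cylinder at (15, -3.5) misses the remaining region (no effect) — boundary = 33.00 mm; (whole slice rotated 70° about Z — lengths, areas and connectivity unchanged). Overall, the cross-section is a single solid region. Total boundary length (outer) = 33.00 mm.

33.00 mm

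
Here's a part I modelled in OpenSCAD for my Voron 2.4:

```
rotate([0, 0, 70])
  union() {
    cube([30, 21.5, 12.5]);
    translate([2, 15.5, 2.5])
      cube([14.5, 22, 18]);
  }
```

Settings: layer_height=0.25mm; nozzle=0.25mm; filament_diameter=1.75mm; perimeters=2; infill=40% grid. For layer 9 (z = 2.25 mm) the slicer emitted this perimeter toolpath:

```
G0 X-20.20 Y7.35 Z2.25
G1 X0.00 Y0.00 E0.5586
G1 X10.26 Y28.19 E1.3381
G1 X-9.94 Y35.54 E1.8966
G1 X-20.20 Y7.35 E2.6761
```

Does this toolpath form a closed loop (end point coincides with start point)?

Start point (G0): (-20.20, 7.35). End point (last G1): the path returns to the start — closed.

yes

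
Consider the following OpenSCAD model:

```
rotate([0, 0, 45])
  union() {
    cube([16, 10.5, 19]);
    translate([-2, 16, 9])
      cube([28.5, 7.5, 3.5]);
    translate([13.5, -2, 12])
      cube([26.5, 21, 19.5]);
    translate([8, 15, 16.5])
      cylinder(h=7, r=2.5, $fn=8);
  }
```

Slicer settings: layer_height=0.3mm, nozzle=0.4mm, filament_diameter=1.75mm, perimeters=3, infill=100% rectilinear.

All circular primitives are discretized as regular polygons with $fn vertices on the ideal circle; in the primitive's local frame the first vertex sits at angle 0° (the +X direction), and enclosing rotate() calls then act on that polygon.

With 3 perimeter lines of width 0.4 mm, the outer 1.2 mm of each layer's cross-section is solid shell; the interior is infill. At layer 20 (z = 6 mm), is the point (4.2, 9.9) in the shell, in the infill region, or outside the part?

infill

At z = 6 mm: the 16×10.5 cube contributes its full rectangle; the cube at (-2, 16) does not reach this height (z outside [9, 12.5]); the cube at (13.5, -2) is not intersected at this z (z outside [12, 31.5]); the cylinder at (8, 15) does not reach this height (z outside [16.5, 23.5]); Merging all regions: only the 16×10.5 cube is present, so the union is just that shape — 1 connected region; (whole slice rotated 45° about Z — lengths, areas and connectivity unchanged). Overall, the cross-section is a single solid region. Undo the 45° rotation: the query point maps to (9.970, 4.031) in the un-rotated model frame. The nearest boundary edge runs (0.00, 0.00)→(16.00, 0.00); distance from the point to it = 4.03 mm. The point is inside the cross-section and 4.03 mm from the nearest boundary — more than the 1.2 mm shell width (3 × 0.4), so it's in the infill interior.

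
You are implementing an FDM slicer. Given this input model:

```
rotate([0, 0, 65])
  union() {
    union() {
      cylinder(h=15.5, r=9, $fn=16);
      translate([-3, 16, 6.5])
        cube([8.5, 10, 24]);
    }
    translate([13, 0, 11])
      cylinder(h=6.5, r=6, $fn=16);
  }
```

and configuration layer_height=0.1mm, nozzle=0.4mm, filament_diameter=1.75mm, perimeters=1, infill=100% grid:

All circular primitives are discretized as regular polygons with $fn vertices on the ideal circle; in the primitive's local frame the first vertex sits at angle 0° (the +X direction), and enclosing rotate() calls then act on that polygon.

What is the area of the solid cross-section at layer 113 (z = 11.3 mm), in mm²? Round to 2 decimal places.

At z = 11.3 mm: the r=9 cylinder contributes a regular 16-gon of circumradius 9 (area = (16/2)·9.000²·sin(360°/16) = 247.98 mm²); the cube at (-3, 16) is present — its section is the full 8.5×10 rectangle (area 85.00 mm²); Combining (union): the 2 present regions are separate (no shared area or edge), so areas and boundary lengths simply add and each stays a separate island — area = 332.98 mm²; the r=6 cylinder at (13, 0) contributes a regular 16-gon of circumradius 6 (area = (16/2)·6.000²·sin(360°/16) = 110.21 mm²); Combining (union): the regions partially overlap — summed areas 443.19 mm² minus the doubly-counted overlap 8.45 mm² gives 434.75 mm² — area = 434.75 mm²; (rotated 65° about Z; rotation is an isometry so areas/perimeters/island counts are preserved). Overall, the cross-section has 2 separate islands. Net area = 434.75 mm².

434.75 mm²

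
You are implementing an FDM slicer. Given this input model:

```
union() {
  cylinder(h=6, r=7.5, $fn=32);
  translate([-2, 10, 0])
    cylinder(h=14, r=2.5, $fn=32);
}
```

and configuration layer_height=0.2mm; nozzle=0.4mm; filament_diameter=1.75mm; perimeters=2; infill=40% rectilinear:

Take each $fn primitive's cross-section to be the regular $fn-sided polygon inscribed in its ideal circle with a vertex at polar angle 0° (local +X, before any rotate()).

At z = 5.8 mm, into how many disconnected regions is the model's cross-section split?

At z = 5.8 mm: the cylinder: section is a regular 32-gon, circumradius r=7.5; the cylinder at (-2, 10): section is a regular 32-gon, circumradius r=2.5; Taking the union: the 2 present regions are separate (no shared area or edge), so areas and boundary lengths simply add and each stays a separate island — 2 connected regions. The result has 2 disconnected regions.

2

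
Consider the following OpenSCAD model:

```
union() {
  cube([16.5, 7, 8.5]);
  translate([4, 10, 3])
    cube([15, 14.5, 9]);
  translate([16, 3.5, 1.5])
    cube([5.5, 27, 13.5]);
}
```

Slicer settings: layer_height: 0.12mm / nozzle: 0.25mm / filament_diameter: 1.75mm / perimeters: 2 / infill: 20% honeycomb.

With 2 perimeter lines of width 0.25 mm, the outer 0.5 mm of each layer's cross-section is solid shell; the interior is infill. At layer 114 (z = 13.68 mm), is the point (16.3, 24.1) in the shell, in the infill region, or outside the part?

shell

At z = 13.68 mm: the cube is not intersected at this z (z outside [0, 8.5]); the cube at (4, 10) does not reach this height (z outside [3, 12]); the cube at (16, 3.5) is present — its section is the full 5.5×27 rectangle; Combining (union): only the 5.5×27 cube at (16, 3.5) is present, so the union is just that shape — 1 connected region. Overall, the cross-section is a single solid region. The nearest boundary edge runs (16.00, 30.50)→(16.00, 3.50); distance from the point to it = 0.30 mm. The point is inside the cross-section, 0.30 mm from the nearest boundary — within the 0.5 mm shell band (2 × 0.25).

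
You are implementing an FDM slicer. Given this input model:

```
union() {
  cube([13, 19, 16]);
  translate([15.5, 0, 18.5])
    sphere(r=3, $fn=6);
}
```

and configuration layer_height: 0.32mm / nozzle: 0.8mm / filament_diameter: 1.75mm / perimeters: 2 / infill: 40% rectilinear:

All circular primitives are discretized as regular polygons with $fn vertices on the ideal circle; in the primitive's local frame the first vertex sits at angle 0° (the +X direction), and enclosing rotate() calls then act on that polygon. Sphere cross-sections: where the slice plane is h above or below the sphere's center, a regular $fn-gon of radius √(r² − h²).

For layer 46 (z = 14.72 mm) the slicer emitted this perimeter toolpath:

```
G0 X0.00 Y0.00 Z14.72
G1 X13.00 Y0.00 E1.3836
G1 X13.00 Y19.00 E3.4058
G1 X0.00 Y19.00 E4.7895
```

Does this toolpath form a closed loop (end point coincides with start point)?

Start point (G0): (0.00, 0.00). End point (last G1): the path does not return to the start — open.

no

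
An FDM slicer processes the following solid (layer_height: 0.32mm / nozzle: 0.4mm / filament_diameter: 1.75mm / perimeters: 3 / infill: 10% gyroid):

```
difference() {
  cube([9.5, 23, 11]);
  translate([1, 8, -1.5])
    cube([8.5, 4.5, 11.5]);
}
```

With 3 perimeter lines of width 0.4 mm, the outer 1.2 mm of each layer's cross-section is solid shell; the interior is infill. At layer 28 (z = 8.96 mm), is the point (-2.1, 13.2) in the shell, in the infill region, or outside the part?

outside

At z = 8.96 mm: the 9.5×23 cube contributes its full rectangle; the cube at (1, 8) (footprint 8.5×4.5) is included at this height; Taking the first minus the rest: starting from the 9.5×23 cube, the 8.5×4.5 cube at (1, 8) lies inside it touching the edge (removes its full 38.25 mm²) — 1 connected region. Overall, the cross-section is a single solid region. The nearest boundary edge runs (0.00, 0.00)→(0.00, 23.00); distance from the point to it = 2.10 mm. The point is not inside any of the regions above, so it lies outside the cross-section (2.10 mm from the nearest boundary).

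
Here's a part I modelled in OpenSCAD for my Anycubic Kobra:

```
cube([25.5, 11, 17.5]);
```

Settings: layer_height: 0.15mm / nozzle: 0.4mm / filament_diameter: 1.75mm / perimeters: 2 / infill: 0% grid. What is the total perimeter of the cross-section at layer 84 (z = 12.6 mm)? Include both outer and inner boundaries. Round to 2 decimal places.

At z = 12.6 mm: the cube (footprint 25.5×11) is included at this height (perimeter 73.00 mm). Overall, the cross-section is a single solid region. Total boundary length (outer) = 73.00 mm.

73.00 mm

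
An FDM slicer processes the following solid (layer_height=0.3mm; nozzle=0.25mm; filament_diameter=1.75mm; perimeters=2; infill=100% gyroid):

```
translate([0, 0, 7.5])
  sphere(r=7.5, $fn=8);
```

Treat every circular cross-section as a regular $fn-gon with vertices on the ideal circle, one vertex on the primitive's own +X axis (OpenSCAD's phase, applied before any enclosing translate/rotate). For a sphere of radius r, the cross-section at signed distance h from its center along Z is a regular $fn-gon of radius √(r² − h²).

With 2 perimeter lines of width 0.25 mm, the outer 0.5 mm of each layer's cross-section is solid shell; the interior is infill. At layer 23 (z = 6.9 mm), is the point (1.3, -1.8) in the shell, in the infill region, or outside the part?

At z = 6.9 mm: the r=7.5 sphere contributes a regular 8-gon of circumradius √(7.5²−0.6²) = 7.476. Overall, the cross-section is a single solid region. The nearest boundary edge runs (-0.00, -7.48)→(5.29, -5.29); distance from the point to it = 4.75 mm. The point is inside the cross-section and 4.75 mm from the nearest boundary — more than the 0.5 mm shell width (2 × 0.25), so it's in the infill interior.

infill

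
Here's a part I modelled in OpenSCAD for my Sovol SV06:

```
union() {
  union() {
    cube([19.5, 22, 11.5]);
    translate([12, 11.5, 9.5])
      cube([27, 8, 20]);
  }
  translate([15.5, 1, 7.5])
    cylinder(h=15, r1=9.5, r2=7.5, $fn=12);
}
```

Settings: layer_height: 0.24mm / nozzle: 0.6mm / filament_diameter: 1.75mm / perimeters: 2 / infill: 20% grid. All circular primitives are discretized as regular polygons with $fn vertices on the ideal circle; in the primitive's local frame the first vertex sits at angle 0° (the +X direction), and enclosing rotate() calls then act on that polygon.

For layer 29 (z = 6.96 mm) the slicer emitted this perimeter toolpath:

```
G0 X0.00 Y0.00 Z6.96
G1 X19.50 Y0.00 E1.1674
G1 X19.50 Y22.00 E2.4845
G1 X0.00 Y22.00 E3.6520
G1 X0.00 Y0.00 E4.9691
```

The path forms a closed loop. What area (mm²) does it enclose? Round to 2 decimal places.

Apply the shoelace formula to the sequence of (X, Y) vertices; enclosed area = 429.00 mm².

429.00 mm²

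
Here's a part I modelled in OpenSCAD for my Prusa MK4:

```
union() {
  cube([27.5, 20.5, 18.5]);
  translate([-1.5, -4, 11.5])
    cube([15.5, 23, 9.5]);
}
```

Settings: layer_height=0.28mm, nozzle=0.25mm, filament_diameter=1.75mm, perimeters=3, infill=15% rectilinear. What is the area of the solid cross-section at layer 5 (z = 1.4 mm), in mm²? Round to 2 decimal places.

563.75 mm²

At z = 1.4 mm: the 27.5×20.5 cube contributes its full rectangle (area 563.75 mm²); the cube at (-1.5, -4) does not reach this height (z outside [11.5, 21]); Combining (union): only the 27.5×20.5 cube is present, so the union is just that shape — area = 563.75 mm². Overall, the cross-section is a single solid region. Net area = 563.75 mm².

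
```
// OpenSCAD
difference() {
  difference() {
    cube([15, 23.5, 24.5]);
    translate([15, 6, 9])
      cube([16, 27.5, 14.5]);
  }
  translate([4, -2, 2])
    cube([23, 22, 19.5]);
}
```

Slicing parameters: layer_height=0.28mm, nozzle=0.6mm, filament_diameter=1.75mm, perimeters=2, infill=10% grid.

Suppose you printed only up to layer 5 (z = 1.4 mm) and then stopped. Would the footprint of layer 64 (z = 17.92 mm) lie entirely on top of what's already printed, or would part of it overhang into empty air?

Compare the two slices. At z = 1.4: the 15×23.5 cube contributes its full rectangle (area 352.50 mm²); the cube at (15, 6) does not reach this height (z outside [9, 23.5]); Subtracting the remaining from the first: none of the subtracted shapes is present at this height, so the 15×23.5 cube is unchanged — area = 352.50 mm²; the cube at (4, -2) is not intersected at this z (z outside [2, 21.5]); After the difference (first − rest): none of the subtracted shapes is present at this height, so the result so far is unchanged — area = 352.50 mm². At z = 17.92: the cube (footprint 15×23.5) is included at this height (area 352.50 mm²); the cube at (15, 6) (footprint 16×27.5) is included at this height (area 440.00 mm²); Taking the first minus the rest: starting from the 15×23.5 cube (352.50 mm²), the 16×27.5 cube at (15, 6) misses the remaining region (no effect) — area = 352.50 mm²; the 23×22 cube at (4, -2) contributes its full rectangle (area 506.00 mm²); After the difference (first − rest): starting from the result so far (352.50 mm²), the 23×22 cube at (4, -2) partially overlaps it — only the 220.00 mm² overlap (of its 506.00 mm²) is removed, clipping the outline — area = 132.50 mm². Checking containment: the cross-section at z = 17.92 is a subset of the cross-section at z = 1.4.

entirely on top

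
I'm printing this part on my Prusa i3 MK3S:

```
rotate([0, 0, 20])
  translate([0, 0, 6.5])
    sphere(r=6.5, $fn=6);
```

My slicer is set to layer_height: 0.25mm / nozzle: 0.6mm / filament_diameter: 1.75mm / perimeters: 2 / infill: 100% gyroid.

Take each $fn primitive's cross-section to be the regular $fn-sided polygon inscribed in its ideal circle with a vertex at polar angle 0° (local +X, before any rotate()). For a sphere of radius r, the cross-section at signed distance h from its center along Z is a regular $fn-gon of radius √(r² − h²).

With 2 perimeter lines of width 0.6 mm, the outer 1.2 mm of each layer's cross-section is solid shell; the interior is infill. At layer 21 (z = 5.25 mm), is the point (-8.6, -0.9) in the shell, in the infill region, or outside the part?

outside

At z = 5.25 mm: the r=6.5 sphere slices to a regular 6-gon of circumradius 6.379 (√(r²−h²) with h=1.25 from center); (rotated 20° about Z; rotation is an isometry so areas/perimeters/island counts are preserved). Overall, the cross-section is a single solid region. Undo the 20° rotation: the query point maps to (-8.389, 2.096) in the un-rotated model frame. The nearest boundary edge runs (-3.19, 5.52)→(-6.38, 0.00); distance from the point to it = 2.79 mm. The point is not inside any of the regions above, so it lies outside the cross-section (2.79 mm from the nearest boundary).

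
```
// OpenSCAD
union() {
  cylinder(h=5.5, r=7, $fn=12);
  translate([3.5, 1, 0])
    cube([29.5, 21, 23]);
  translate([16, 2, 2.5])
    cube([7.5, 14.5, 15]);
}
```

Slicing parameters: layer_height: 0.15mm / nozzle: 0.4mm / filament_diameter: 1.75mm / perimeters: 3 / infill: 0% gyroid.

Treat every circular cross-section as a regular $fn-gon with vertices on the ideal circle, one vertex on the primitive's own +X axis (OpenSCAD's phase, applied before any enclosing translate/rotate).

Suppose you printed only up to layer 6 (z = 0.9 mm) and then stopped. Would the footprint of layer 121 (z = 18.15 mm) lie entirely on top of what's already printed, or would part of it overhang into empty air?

Compare the two slices. At z = 0.9: the r=7 cylinder contributes a regular 12-gon of circumradius 7 (area = (12/2)·7.000²·sin(360°/12) = 147.00 mm²); the cube at (3.5, 1) is present — its section is the full 29.5×21 rectangle (area 619.50 mm²); the cube at (16, 2) is absent (z outside [2.5, 17.5]); Merging all regions: the regions partially overlap — summed areas 766.50 mm² minus the doubly-counted overlap 10.53 mm² gives 755.97 mm² — area = 755.97 mm². At z = 18.15: the cylinder is not intersected at this z (z outside [0, 5.5]); the 29.5×21 cube at (3.5, 1) contributes its full rectangle (area 619.50 mm²); the cube at (16, 2) is absent (z outside [2.5, 17.5]); Merging all regions: only the 29.5×21 cube at (3.5, 1) is present, so the union is just that shape — area = 619.50 mm². Checking containment: the cross-section at z = 18.15 is a subset of the cross-section at z = 0.9.

entirely on top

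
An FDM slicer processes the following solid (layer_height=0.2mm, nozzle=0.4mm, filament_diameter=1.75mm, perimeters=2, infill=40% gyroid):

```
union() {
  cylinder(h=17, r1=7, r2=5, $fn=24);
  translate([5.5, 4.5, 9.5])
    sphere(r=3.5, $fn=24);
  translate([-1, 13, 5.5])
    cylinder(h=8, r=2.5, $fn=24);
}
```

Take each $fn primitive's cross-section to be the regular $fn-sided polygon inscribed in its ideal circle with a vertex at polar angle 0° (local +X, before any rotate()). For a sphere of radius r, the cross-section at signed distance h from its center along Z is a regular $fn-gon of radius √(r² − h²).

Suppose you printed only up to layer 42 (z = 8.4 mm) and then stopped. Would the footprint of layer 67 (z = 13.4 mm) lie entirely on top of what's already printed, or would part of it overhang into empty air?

Compare the two slices. At z = 8.4: the cone (r1=7→r2=5) has section circumradius 6.012 here — a regular 24-gon (area = (24/2)·6.012²·sin(360°/24) = 112.25 mm²); the sphere at (5.5, 4.5): section is a regular 24-gon, circumradius = √(r²−h²) = √(3.5²−1.1²) = 3.323 (area = (24/2)·3.323²·sin(360°/24) = 34.29 mm²); the r=2.5 cylinder at (-1, 13) contributes a regular 24-gon of circumradius 2.5 (area = (24/2)·2.500²·sin(360°/24) = 19.41 mm²); Combining (union): the regions partially overlap — summed areas 165.95 mm² minus the doubly-counted overlap 8.37 mm² gives 157.58 mm² — area = 157.58 mm². At z = 13.4: the cone contributes a regular 24-gon of circumradius 5.424 (interpolated between r1=7 and r2=5 at t=0.788) (area = (24/2)·5.424²·sin(360°/24) = 91.36 mm²); the sphere at (5.5, 4.5) is absent (|z−center|=3.900 > r=3.5); the r=2.5 cylinder at (-1, 13) contributes a regular 24-gon of circumradius 2.5 (area = (24/2)·2.500²·sin(360°/24) = 19.41 mm²); Merging all regions: the 2 present regions are separate (no shared area or edge), so areas and boundary lengths simply add and each stays a separate island — area = 110.77 mm². Checking containment: the cross-section at z = 13.4 is a subset of the cross-section at z = 8.4.

entirely on top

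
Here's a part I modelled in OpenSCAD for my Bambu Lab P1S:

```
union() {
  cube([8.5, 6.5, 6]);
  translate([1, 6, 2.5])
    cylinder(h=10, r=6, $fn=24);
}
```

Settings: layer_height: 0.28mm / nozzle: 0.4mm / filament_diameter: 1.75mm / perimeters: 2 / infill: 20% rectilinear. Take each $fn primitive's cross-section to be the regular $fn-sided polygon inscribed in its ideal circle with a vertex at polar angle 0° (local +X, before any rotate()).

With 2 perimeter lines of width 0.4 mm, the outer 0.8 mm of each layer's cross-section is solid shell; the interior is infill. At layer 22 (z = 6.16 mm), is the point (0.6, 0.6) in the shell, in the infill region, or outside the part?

shell

At z = 6.16 mm: the cube does not reach this height (z outside [0, 6]); the cylinder at (1, 6): section is a regular 24-gon, circumradius r=6; Taking the union: only the r=6 cylinder at (1, 6) is present, so the union is just that shape — 1 connected region. Overall, the cross-section is a single solid region. The nearest boundary edge runs (-0.55, 0.20)→(1.00, 0.00); distance from the point to it = 0.54 mm. The point is inside the cross-section, 0.54 mm from the nearest boundary — within the 0.8 mm shell band (2 × 0.4).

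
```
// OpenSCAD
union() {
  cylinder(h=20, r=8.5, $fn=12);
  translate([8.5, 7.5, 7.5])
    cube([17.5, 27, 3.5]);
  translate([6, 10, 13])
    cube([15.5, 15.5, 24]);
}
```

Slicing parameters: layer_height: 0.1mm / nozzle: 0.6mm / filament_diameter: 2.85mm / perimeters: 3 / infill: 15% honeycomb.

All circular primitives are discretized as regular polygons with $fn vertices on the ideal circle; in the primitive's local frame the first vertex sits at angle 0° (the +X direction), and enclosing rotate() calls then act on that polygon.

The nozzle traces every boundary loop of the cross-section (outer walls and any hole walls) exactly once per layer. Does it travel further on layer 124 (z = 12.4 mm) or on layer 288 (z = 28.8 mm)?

layer 288 (z = 28.8 mm)

Layer 124 (z = 12.4): the r=8.5 cylinder gives a regular 12-gon of circumradius 8.5 (constant along its height) (perimeter = 2·12·8.500·sin(180°/12) = 52.80 mm); the cube at (8.5, 7.5) does not reach this height (z outside [7.5, 11]); the cube at (6, 10) does not reach this height (z outside [13, 37]); Taking the union: only the r=8.5 cylinder is present, so the union is just that shape — boundary = 52.80 mm. So its perimeter = 52.80 mm. Layer 288 (z = 28.8): the cylinder does not reach this height (z outside [0, 20]); the cube at (8.5, 7.5) is not intersected at this z (z outside [7.5, 11]); the cube at (6, 10) is present — its section is the full 15.5×15.5 rectangle (perimeter 62.00 mm); Combining (union): only the 15.5×15.5 cube at (6, 10) is present, so the union is just that shape — boundary = 62.00 mm. So its perimeter = 62.00 mm. Layer 288 is larger (62.00 vs 52.80 mm).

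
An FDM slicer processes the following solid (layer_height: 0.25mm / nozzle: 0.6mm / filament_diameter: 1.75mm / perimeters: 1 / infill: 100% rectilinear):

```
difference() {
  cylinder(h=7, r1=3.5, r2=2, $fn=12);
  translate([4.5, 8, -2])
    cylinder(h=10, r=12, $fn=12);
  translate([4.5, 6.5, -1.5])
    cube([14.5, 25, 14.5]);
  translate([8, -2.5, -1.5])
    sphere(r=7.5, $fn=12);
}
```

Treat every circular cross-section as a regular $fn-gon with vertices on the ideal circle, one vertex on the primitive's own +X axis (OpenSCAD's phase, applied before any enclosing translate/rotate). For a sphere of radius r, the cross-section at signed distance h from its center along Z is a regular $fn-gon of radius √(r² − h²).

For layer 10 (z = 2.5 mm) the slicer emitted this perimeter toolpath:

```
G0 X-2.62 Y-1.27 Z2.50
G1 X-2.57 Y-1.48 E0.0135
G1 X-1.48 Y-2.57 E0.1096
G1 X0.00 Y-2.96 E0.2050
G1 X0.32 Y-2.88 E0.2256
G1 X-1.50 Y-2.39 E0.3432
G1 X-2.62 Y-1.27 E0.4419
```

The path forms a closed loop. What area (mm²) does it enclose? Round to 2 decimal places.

Apply the shoelace formula to the sequence of (X, Y) vertices; enclosed area = 0.46 mm².

0.46 mm²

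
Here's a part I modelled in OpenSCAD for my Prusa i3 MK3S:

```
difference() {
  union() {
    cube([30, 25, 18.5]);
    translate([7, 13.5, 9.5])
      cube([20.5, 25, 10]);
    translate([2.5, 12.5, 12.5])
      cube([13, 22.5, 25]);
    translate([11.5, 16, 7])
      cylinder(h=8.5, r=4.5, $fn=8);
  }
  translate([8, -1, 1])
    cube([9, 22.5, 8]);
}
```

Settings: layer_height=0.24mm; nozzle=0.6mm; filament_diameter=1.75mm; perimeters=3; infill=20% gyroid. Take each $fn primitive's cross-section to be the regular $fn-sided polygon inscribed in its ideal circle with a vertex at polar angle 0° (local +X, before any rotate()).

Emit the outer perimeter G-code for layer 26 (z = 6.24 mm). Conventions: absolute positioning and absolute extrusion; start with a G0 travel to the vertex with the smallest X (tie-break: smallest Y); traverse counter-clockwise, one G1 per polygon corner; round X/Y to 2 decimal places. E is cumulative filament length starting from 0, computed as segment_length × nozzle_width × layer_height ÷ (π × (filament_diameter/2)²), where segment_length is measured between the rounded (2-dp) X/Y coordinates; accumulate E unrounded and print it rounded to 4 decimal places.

At z = 6.24 mm: the 30×25 cube contributes its full rectangle; the cube at (7, 13.5) is not intersected at this z (z outside [9.5, 19.5]); the cube at (2.5, 12.5) is absent (z outside [12.5, 37.5]); the cylinder at (11.5, 16) does not reach this height (z outside [7, 15.5]); Combining (union): only the 30×25 cube is present, so the union is just that shape — 1 connected region; the cube at (8, -1) is present — its section is the full 9×22.5 rectangle; Subtracting the remaining from the first: starting from the result so far, the 9×22.5 cube at (8, -1) partially overlaps it — only the 193.50 mm² overlap (of its 202.50 mm²) is removed, clipping the outline — 1 connected region. The outline is a single polygon with 8 vertices. Extrusion per mm of travel: 0.6 × 0.24 / (π × 0.875²) = 0.059868. Accumulating E over each segment gives final E = 9.1598.

G0 X0.00 Y0.00 Z6.24
G1 X8.00 Y0.00 E0.4789
G1 X8.00 Y21.50 E1.7661
G1 X17.00 Y21.50 E2.3049
G1 X17.00 Y0.00 E3.5921
G1 X30.00 Y0.00 E4.3704
G1 X30.00 Y25.00 E5.8671
G1 X0.00 Y25.00 E7.6631
G1 X0.00 Y0.00 E9.1598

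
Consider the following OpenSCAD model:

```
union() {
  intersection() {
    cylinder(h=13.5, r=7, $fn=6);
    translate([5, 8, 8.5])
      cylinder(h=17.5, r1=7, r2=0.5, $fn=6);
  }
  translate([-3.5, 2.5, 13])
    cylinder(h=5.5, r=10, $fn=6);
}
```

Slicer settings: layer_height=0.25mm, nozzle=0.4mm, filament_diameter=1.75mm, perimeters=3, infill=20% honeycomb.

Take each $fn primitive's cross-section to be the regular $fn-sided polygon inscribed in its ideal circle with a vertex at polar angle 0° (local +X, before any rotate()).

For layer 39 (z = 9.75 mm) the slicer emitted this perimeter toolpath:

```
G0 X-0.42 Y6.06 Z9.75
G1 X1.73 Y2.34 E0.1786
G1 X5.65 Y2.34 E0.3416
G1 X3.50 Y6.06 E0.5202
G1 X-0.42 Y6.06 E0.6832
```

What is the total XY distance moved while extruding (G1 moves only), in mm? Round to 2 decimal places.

16.43 mm

Sum the Euclidean lengths of each G1 segment: total = 16.43 mm.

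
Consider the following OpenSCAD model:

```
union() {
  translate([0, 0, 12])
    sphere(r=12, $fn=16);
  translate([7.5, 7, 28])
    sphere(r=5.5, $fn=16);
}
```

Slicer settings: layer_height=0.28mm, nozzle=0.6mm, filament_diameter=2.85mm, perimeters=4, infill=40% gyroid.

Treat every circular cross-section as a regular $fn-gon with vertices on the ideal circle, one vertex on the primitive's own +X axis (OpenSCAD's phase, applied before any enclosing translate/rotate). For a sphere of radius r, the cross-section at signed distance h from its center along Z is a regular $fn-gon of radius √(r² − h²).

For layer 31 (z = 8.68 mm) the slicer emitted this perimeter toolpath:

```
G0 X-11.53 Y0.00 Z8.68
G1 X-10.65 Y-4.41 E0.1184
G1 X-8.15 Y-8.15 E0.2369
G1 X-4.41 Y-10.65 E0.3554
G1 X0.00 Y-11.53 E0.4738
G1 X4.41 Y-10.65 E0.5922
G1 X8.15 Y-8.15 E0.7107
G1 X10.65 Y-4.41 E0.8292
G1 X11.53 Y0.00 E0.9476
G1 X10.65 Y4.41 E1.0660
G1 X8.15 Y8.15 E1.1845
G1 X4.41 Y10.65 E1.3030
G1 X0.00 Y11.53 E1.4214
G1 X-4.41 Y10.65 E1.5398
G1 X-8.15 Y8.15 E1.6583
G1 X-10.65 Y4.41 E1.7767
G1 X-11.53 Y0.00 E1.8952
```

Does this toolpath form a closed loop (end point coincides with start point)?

yes

Start point (G0): (-11.53, 0.00). End point (last G1): the path returns to the start — closed.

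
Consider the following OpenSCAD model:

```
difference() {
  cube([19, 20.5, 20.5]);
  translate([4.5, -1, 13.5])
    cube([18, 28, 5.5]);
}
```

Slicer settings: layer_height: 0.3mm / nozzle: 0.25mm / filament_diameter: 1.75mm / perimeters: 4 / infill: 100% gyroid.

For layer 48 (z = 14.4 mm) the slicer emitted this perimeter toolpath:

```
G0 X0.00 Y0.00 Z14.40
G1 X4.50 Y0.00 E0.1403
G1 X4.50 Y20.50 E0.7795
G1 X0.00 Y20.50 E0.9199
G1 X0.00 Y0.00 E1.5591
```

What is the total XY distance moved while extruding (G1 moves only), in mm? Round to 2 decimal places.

Sum the Euclidean lengths of each G1 segment: total = 50.00 mm.

50.00 mm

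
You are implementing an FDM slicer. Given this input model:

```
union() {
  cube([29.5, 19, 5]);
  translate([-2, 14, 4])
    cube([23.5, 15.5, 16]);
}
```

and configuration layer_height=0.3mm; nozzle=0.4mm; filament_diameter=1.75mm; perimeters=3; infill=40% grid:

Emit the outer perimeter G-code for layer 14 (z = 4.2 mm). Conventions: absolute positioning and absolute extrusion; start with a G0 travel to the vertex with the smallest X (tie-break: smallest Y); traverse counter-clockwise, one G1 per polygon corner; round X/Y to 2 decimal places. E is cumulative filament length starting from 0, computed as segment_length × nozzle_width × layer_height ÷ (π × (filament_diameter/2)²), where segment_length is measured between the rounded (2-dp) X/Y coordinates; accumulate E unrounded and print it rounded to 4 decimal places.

At z = 4.2 mm: the cube (footprint 29.5×19) is included at this height; the 23.5×15.5 cube at (-2, 14) contributes its full rectangle; Combining (union): the regions partially overlap (shared area 107.50 mm²), so overlapping operands fuse into one piece — 1 connected region. The outline is a single polygon with 8 vertices. Extrusion per mm of travel: 0.4 × 0.3 / (π × 0.875²) = 0.049890. Accumulating E over each segment gives final E = 6.0866.

G0 X-2.00 Y14.00 Z4.20
G1 X0.00 Y14.00 E0.0998
G1 X0.00 Y0.00 E0.7982
G1 X29.50 Y0.00 E2.2700
G1 X29.50 Y19.00 E3.2179
G1 X21.50 Y19.00 E3.6170
G1 X21.50 Y29.50 E4.1409
G1 X-2.00 Y29.50 E5.3133
G1 X-2.00 Y14.00 E6.0866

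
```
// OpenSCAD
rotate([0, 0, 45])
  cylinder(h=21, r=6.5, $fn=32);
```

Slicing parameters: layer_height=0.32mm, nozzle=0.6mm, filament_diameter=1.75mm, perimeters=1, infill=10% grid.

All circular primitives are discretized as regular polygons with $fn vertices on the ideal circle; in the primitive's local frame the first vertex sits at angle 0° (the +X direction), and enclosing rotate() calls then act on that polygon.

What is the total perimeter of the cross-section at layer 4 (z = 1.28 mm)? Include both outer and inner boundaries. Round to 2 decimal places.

At z = 1.28 mm: the r=6.5 cylinder contributes a regular 32-gon of circumradius 6.5 (perimeter = 2·32·6.500·sin(180°/32) = 40.78 mm); (whole slice rotated 45° about Z — lengths, areas and connectivity unchanged). Overall, the cross-section is a single solid region. Total boundary length (outer) = 40.78 mm.

40.78 mm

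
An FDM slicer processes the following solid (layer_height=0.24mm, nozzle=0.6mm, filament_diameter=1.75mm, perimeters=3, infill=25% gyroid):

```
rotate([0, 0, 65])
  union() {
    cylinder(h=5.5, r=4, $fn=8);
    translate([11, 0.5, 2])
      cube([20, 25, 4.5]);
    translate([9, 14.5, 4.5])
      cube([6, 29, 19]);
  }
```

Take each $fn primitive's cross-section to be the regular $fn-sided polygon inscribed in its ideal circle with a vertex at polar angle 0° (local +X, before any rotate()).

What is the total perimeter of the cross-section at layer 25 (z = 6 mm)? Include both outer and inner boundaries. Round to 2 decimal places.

130.00 mm

At z = 6 mm: the cylinder does not reach this height (z outside [0, 5.5]); the cube at (11, 0.5) (footprint 20×25) is included at this height (perimeter 90.00 mm); the 6×29 cube at (9, 14.5) contributes its full rectangle (perimeter 70.00 mm); Combining (union): the regions partially overlap (shared area 44.00 mm²), so the edge portions inside another operand are dropped and the merged outline is re-measured after clipping — boundary = 130.00 mm; (whole slice rotated 65° about Z — lengths, areas and connectivity unchanged). Overall, the cross-section is a single solid region. Total boundary length (outer) = 130.00 mm.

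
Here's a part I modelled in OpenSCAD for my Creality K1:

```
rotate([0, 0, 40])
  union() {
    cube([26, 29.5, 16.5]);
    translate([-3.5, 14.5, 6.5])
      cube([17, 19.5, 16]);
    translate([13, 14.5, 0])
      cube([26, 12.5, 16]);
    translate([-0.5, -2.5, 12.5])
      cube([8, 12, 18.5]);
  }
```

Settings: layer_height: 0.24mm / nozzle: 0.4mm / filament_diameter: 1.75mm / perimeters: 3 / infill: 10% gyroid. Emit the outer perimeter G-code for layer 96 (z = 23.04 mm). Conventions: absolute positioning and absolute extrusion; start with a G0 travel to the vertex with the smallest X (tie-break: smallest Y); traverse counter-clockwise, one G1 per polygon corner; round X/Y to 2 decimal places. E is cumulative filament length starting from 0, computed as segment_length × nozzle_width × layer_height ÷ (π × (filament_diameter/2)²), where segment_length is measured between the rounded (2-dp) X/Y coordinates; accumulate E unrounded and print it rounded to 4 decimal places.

At z = 23.04 mm: the cube is not intersected at this z (z outside [0, 16.5]); the cube at (-3.5, 14.5) does not reach this height (z outside [6.5, 22.5]); the cube at (13, 14.5) does not reach this height (z outside [0, 16]); the cube at (-0.5, -2.5) is present — its section is the full 8×12 rectangle; Taking the union: only the 8×12 cube at (-0.5, -2.5) is present, so the union is just that shape — 1 connected region; (whole slice rotated 40° about Z — lengths, areas and connectivity unchanged). The outline is a single polygon with 4 vertices. Extrusion per mm of travel: 0.4 × 0.24 / (π × 0.875²) = 0.039912. Accumulating E over each segment gives final E = 1.5967.

G0 X-6.49 Y6.96 Z23.04
G1 X1.22 Y-2.24 E0.4791
G1 X7.35 Y2.91 E0.7986
G1 X-0.36 Y12.10 E1.2774
G1 X-6.49 Y6.96 E1.5967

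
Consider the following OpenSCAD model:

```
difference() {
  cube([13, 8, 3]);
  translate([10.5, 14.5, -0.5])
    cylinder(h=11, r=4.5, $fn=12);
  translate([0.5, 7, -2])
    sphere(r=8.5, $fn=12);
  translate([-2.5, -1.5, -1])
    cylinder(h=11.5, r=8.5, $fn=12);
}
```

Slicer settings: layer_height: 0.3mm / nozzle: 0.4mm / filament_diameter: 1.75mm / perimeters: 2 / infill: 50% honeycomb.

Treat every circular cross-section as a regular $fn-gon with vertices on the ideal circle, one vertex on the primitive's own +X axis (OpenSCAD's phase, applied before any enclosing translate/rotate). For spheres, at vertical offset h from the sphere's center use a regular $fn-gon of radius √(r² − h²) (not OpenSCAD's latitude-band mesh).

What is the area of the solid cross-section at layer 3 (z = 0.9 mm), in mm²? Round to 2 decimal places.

45.53 mm²

At z = 0.9 mm: the 13×8 cube contributes its full rectangle (area 104.00 mm²); the r=4.5 cylinder at (10.5, 14.5) contributes a regular 12-gon of circumradius 4.5 (area = (12/2)·4.500²·sin(360°/12) = 60.75 mm²); the r=8.5 sphere at (0.5, 7) contributes a regular 12-gon of circumradius √(8.5²−2.9²) = 7.990 (area = (12/2)·7.990²·sin(360°/12) = 191.52 mm²); the r=8.5 cylinder at (-2.5, -1.5) contributes a regular 12-gon of circumradius 8.5 (area = (12/2)·8.500²·sin(360°/12) = 216.75 mm²); Taking the first minus the rest: starting from the 13×8 cube (104.00 mm²), the r=4.5 cylinder at (10.5, 14.5) misses the remaining region (no effect); the r=8.5 sphere at (0.5, 7) partially overlaps it — only the 57.91 mm² overlap (of its 191.52 mm²) is removed, clipping the outline; the r=8.5 cylinder at (-2.5, -1.5) partially overlaps it — only the 0.56 mm² overlap (of its 216.75 mm²) is removed, clipping the outline — area = 45.53 mm². Overall, the cross-section is a single solid region. Net area = 45.53 mm².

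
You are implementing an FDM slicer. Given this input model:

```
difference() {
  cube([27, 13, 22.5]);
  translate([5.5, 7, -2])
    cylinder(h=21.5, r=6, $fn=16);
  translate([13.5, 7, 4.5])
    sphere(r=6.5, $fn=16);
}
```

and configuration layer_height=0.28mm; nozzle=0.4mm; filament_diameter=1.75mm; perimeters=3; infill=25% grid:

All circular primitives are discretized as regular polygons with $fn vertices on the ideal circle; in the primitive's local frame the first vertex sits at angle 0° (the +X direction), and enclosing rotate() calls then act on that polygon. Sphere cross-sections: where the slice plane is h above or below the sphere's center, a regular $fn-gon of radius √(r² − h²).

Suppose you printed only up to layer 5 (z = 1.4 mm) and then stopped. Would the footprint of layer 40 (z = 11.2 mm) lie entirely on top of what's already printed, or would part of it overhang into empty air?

part overhangs

Compare the two slices. At z = 1.4: the cube (footprint 27×13) is included at this height (area 351.00 mm²); the r=6 cylinder at (5.5, 7) gives a regular 16-gon of circumradius 6 (constant along its height) (area = (16/2)·6.000²·sin(360°/16) = 110.21 mm²); the sphere at (13.5, 7): section is a regular 16-gon, circumradius = √(r²−h²) = √(6.5²−3.1²) = 5.713 (area = (16/2)·5.713²·sin(360°/16) = 99.93 mm²); After the difference (first − rest): starting from the 27×13 cube (351.00 mm²), the r=6 cylinder at (5.5, 7) partially overlaps it — only the 108.96 mm² overlap (of its 110.21 mm²) is removed, clipping the outline; the r=6.5 sphere at (13.5, 7) partially overlaps it — only the 79.38 mm² overlap (of its 99.93 mm²) is removed, clipping the outline — area = 162.66 mm². At z = 11.2: the 27×13 cube contributes its full rectangle (area 351.00 mm²); the r=6 cylinder at (5.5, 7) contributes a regular 16-gon of circumradius 6 (area = (16/2)·6.000²·sin(360°/16) = 110.21 mm²); the sphere at (13.5, 7) is absent (|z−center|=6.700 > r=6.5); Subtracting the remaining from the first: starting from the 27×13 cube (351.00 mm²), the r=6 cylinder at (5.5, 7) partially overlaps it — only the 108.96 mm² overlap (of its 110.21 mm²) is removed, clipping the outline — area = 242.04 mm². Checking containment: at z = 11.2 the cross-section extends beyond the z = 1.4 cross-section by about 79.38 mm².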